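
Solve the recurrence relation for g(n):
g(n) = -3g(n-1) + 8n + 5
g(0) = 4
First-order linear with linear forcing.
Homogeneous solution: g_h(n) = A·(-3)^n.
Try particular g_p(n) = pn + q. Substituting:
  pn + q = -3(p(n-1) + q) + 8n + 5.
Matching the n-coefficient: p = -3p + 8 ⇒ p = 2.
Matching constants: q = 3p - 3q + 5 ⇒ q = \frac{11}{4}.
General: g(n) = A·(-3)^n + 2 n + \frac{11}{4}.
Apply g(0) = 4: A + \frac{11}{4} = 4 ⇒ A = \frac{5}{4}.
So g(n) = \frac{5 \left(-3\right)^{n}}{4} + 2 n + \frac{11}{4}.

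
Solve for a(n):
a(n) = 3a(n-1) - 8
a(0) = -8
First-order linear non-homogeneous.
Homogeneous solution: a_h(n) = A·(3)^n.
Try constant particular solution a_p = K: K = 3K - 8 ⇒ K = 4.
General: a(n) = A·(3)^n + 4.
Apply a(0) = -8: A + 4 = -8 ⇒ A = -12.
So a(n) = 4 - 12 \cdot 3^{n}.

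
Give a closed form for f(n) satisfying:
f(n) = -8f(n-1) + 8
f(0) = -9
First-order linear non-homogeneous.
Homogeneous solution: f_h(n) = A·(-8)^n.
Try constant particular solution f_p = K: K = -8K + 8 ⇒ K = \frac{8}{9}.
General: f(n) = A·(-8)^n + \frac{8}{9}.
Apply f(0) = -9: A + \frac{8}{9} = -9 ⇒ A = - \frac{89}{9}.
So f(n) = \frac{8}{9} - \frac{89 \left(-8\right)^{n}}{9}.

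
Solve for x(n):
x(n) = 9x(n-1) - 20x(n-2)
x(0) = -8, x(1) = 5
Characteristic equation: x² - 9x + 20 = 0, which factors as (x - (4))(x - (5)) = 0.
Roots r₁ = 4, r₂ = 5 (distinct).
General solution: x(n) = A·(4)^n + B·(5)^n.
From x(0) = -8: A + B = -8.
From x(1) = 5: 4A + 5B = 5.
Solving: A = -45, B = 37.
So x(n) = - 45 \cdot 4^{n} + 37 \cdot 5^{n}.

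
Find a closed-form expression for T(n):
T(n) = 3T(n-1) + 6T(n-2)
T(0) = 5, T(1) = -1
Characteristic equation: x² - 3x - 6 = 0.
Discriminant Δ = (3)² + 4·(6) = 33.
Roots r₁,₂ = (3 ± √33)/2, so r₁ = \frac{3}{2} + \frac{\sqrt{33}}{2}, r₂ = \frac{3}{2} - \frac{\sqrt{33}}{2}.
General solution: T(n) = A·r₁^n + B·r₂^n.
From the initial conditions, A + B = 5 and r₁A + r₂B = -1.
Since r₁ - r₂ = √33: A = (-1 - (5)r₂)/√33 = \frac{5}{2} - \frac{17 \sqrt{33}}{66}, and B = 5 - A = \frac{17 \sqrt{33}}{66} + \frac{5}{2}.
So T(n) = \left(\frac{5}{2} - \frac{17 \sqrt{33}}{66}\right)\left(\frac{3}{2} + \frac{\sqrt{33}}{2}\right)^n + \left(\frac{17 \sqrt{33}}{66} + \frac{5}{2}\right)\left(\frac{3}{2} - \frac{\sqrt{33}}{2}\right)^n.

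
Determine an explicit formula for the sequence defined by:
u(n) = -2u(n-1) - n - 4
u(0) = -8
First-order linear with linear forcing.
Homogeneous solution: u_h(n) = A·(-2)^n.
Try particular u_p(n) = pn + q. Substituting:
  pn + q = -2(p(n-1) + q) - n - 4.
Matching the n-coefficient: p = -2p - 1 ⇒ p = - \frac{1}{3}.
Matching constants: q = 2p - 2q - 4 ⇒ q = - \frac{14}{9}.
General: u(n) = A·(-2)^n - \frac{n}{3} - \frac{14}{9}.
Apply u(0) = -8: A - \frac{14}{9} = -8 ⇒ A = - \frac{58}{9}.
So u(n) = - \frac{58 \left(-2\right)^{n}}{9} - \frac{n}{3} - \frac{14}{9}.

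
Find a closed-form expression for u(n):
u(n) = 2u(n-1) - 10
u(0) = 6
First-order linear non-homogeneous.
Homogeneous solution: u_h(n) = A·(2)^n.
Try constant particular solution u_p = K: K = 2K - 10 ⇒ K = 10.
General: u(n) = A·(2)^n + 10.
Apply u(0) = 6: A + 10 = 6 ⇒ A = -4.
So u(n) = 10 - 4 \cdot 2^{n}.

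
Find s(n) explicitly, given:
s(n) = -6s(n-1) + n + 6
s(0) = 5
First-order linear with linear forcing.
Homogeneous solution: s_h(n) = A·(-6)^n.
Try particular s_p(n) = pn + q. Substituting:
  pn + q = -6(p(n-1) + q) + n + 6.
Matching the n-coefficient: p = -6p + 1 ⇒ p = \frac{1}{7}.
Matching constants: q = 6p - 6q + 6 ⇒ q = \frac{48}{49}.
General: s(n) = A·(-6)^n + \frac{n}{7} + \frac{48}{49}.
Apply s(0) = 5: A + \frac{48}{49} = 5 ⇒ A = \frac{197}{49}.
So s(n) = \frac{197 \left(-6\right)^{n}}{49} + \frac{n}{7} + \frac{48}{49}.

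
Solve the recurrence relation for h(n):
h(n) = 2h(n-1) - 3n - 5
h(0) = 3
First-order linear with linear forcing.
Homogeneous solution: h_h(n) = A·(2)^n.
Try particular h_p(n) = pn + q. Substituting:
  pn + q = 2(p(n-1) + q) - 3n - 5.
Matching the n-coefficient: p = 2p - 3 ⇒ p = 3.
Matching constants: q = -2p + 2q - 5 ⇒ q = 11.
General: h(n) = A·(2)^n + 3 n + 11.
Apply h(0) = 3: A + 11 = 3 ⇒ A = -8.
So h(n) = - 8 \cdot 2^{n} + 3 n + 11.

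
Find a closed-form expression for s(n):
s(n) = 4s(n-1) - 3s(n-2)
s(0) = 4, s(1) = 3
Characteristic equation: x² - 4x + 3 = 0, which factors as (x - (1))(x - (3)) = 0.
Roots r₁ = 1, r₂ = 3 (distinct).
General solution: s(n) = A·(1)^n + B·(3)^n.
From s(0) = 4: A + B = 4.
From s(1) = 3: A + 3B = 3.
Solving: A = \frac{9}{2}, B = - \frac{1}{2}.
So s(n) = \frac{9}{2} - \frac{3^{n}}{2}.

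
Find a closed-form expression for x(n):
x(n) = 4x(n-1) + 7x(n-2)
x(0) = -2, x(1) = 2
Characteristic equation: x² - 4x - 7 = 0.
Discriminant Δ = (4)² + 4·(7) = 44.
Roots r₁,₂ = (4 ± √44)/2, so r₁ = 2 + \sqrt{11}, r₂ = 2 - \sqrt{11}.
General solution: x(n) = A·r₁^n + B·r₂^n.
From the initial conditions, A + B = -2 and r₁A + r₂B = 2.
Since r₁ - r₂ = √44: A = (2 - (-2)r₂)/√44 = -1 + \frac{3 \sqrt{11}}{11}, and B = -2 - A = -1 - \frac{3 \sqrt{11}}{11}.
So x(n) = \left(-1 + \frac{3 \sqrt{11}}{11}\right)\left(2 + \sqrt{11}\right)^n + \left(-1 - \frac{3 \sqrt{11}}{11}\right)\left(2 - \sqrt{11}\right)^n.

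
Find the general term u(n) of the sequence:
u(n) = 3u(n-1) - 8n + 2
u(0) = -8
First-order linear with linear forcing.
Homogeneous solution: u_h(n) = A·(3)^n.
Try particular u_p(n) = pn + q. Substituting:
  pn + q = 3(p(n-1) + q) - 8n + 2.
Matching the n-coefficient: p = 3p - 8 ⇒ p = 4.
Matching constants: q = -3p + 3q + 2 ⇒ q = 5.
General: u(n) = A·(3)^n + 4 n + 5.
Apply u(0) = -8: A + 5 = -8 ⇒ A = -13.
So u(n) = - 13 \cdot 3^{n} + 4 n + 5.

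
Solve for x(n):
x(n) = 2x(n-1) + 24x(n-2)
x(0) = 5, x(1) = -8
Characteristic equation: x² - 2x - 24 = 0, which factors as (x - (-4))(x - (6)) = 0.
Roots r₁ = -4, r₂ = 6 (distinct).
General solution: x(n) = A·(-4)^n + B·(6)^n.
From x(0) = 5: A + B = 5.
From x(1) = -8: -4A + 6B = -8.
Solving: A = \frac{19}{5}, B = \frac{6}{5}.
So x(n) = \frac{19 \left(-4\right)^{n}}{5} + \frac{6 \cdot 6^{n}}{5}.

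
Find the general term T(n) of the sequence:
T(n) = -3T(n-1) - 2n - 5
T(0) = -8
First-order linear with linear forcing.
Homogeneous solution: T_h(n) = A·(-3)^n.
Try particular T_p(n) = pn + q. Substituting:
  pn + q = -3(p(n-1) + q) - 2n - 5.
Matching the n-coefficient: p = -3p - 2 ⇒ p = - \frac{1}{2}.
Matching constants: q = 3p - 3q - 5 ⇒ q = - \frac{13}{8}.
General: T(n) = A·(-3)^n - \frac{n}{2} - \frac{13}{8}.
Apply T(0) = -8: A - \frac{13}{8} = -8 ⇒ A = - \frac{51}{8}.
So T(n) = - \frac{51 \left(-3\right)^{n}}{8} - \frac{n}{2} - \frac{13}{8}.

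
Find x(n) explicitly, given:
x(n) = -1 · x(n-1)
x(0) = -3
Pure geometric recurrence with ratio -1.
By induction x(n) = x(0) · (-1)^n = - 3 \left(-1\right)^{n}.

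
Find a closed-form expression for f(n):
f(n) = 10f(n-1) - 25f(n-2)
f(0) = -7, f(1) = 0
Characteristic equation: x² - 10x + 25 = 0, which is (x - (5))².
Repeated root r = 5.
General solution: f(n) = (A + Bn)·(5)^n.
From f(0) = -7: A = -7.
From f(1) = 0: (A + B)·(5) = 0 ⇒ B = 7.
So f(n) = \left(7 n - 7\right) \cdot (5)^n.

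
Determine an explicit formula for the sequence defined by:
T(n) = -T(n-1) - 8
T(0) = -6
First-order linear non-homogeneous.
Homogeneous solution: T_h(n) = A·(-1)^n.
Try constant particular solution T_p = K: K = -K - 8 ⇒ K = -4.
General: T(n) = A·(-1)^n - 4.
Apply T(0) = -6: A - 4 = -6 ⇒ A = -2.
So T(n) = - 2 \left(-1\right)^{n} - 4.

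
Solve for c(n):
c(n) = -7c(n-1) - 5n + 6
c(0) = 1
First-order linear with linear forcing.
Homogeneous solution: c_h(n) = A·(-7)^n.
Try particular c_p(n) = pn + q. Substituting:
  pn + q = -7(p(n-1) + q) - 5n + 6.
Matching the n-coefficient: p = -7p - 5 ⇒ p = - \frac{5}{8}.
Matching constants: q = 7p - 7q + 6 ⇒ q = \frac{13}{64}.
General: c(n) = A·(-7)^n - \frac{5 n}{8} + \frac{13}{64}.
Apply c(0) = 1: A + \frac{13}{64} = 1 ⇒ A = \frac{51}{64}.
So c(n) = \frac{51 \left(-7\right)^{n}}{64} - \frac{5 n}{8} + \frac{13}{64}.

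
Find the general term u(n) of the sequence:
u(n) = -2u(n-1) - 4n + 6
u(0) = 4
First-order linear with linear forcing.
Homogeneous solution: u_h(n) = A·(-2)^n.
Try particular u_p(n) = pn + q. Substituting:
  pn + q = -2(p(n-1) + q) - 4n + 6.
Matching the n-coefficient: p = -2p - 4 ⇒ p = - \frac{4}{3}.
Matching constants: q = 2p - 2q + 6 ⇒ q = \frac{10}{9}.
General: u(n) = A·(-2)^n - \frac{4 n}{3} + \frac{10}{9}.
Apply u(0) = 4: A + \frac{10}{9} = 4 ⇒ A = \frac{26}{9}.
So u(n) = \frac{26 \left(-2\right)^{n}}{9} - \frac{4 n}{3} + \frac{10}{9}.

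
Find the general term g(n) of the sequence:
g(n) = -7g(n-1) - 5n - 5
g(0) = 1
First-order linear with linear forcing.
Homogeneous solution: g_h(n) = A·(-7)^n.
Try particular g_p(n) = pn + q. Substituting:
  pn + q = -7(p(n-1) + q) - 5n - 5.
Matching the n-coefficient: p = -7p - 5 ⇒ p = - \frac{5}{8}.
Matching constants: q = 7p - 7q - 5 ⇒ q = - \frac{75}{64}.
General: g(n) = A·(-7)^n - \frac{5 n}{8} - \frac{75}{64}.
Apply g(0) = 1: A - \frac{75}{64} = 1 ⇒ A = \frac{139}{64}.
So g(n) = \frac{139 \left(-7\right)^{n}}{64} - \frac{5 n}{8} - \frac{75}{64}.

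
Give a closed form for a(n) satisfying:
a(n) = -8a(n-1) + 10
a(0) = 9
First-order linear non-homogeneous.
Homogeneous solution: a_h(n) = A·(-8)^n.
Try constant particular solution a_p = K: K = -8K + 10 ⇒ K = \frac{10}{9}.
General: a(n) = A·(-8)^n + \frac{10}{9}.
Apply a(0) = 9: A + \frac{10}{9} = 9 ⇒ A = \frac{71}{9}.
So a(n) = \frac{71 \left(-8\right)^{n}}{9} + \frac{10}{9}.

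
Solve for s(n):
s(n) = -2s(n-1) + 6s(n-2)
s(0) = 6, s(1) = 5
Characteristic equation: x² + 2x - 6 = 0.
Discriminant Δ = (-2)² + 4·(6) = 28.
Roots r₁,₂ = (-2 ± √28)/2, so r₁ = -1 + \sqrt{7}, r₂ = - \sqrt{7} - 1.
General solution: s(n) = A·r₁^n + B·r₂^n.
From the initial conditions, A + B = 6 and r₁A + r₂B = 5.
Since r₁ - r₂ = √28: A = (5 - (6)r₂)/√28 = \frac{11 \sqrt{7}}{14} + 3, and B = 6 - A = 3 - \frac{11 \sqrt{7}}{14}.
So s(n) = \left(\frac{11 \sqrt{7}}{14} + 3\right)\left(-1 + \sqrt{7}\right)^n + \left(3 - \frac{11 \sqrt{7}}{14}\right)\left(- \sqrt{7} - 1\right)^n.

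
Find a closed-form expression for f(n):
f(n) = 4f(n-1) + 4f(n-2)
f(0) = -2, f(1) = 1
Characteristic equation: x² - 4x - 4 = 0.
Discriminant Δ = (4)² + 4·(4) = 32.
Roots r₁,₂ = (4 ± √32)/2, so r₁ = 2 + 2 \sqrt{2}, r₂ = 2 - 2 \sqrt{2}.
General solution: f(n) = A·r₁^n + B·r₂^n.
From the initial conditions, A + B = -2 and r₁A + r₂B = 1.
Since r₁ - r₂ = √32: A = (1 - (-2)r₂)/√32 = -1 + \frac{5 \sqrt{2}}{8}, and B = -2 - A = -1 - \frac{5 \sqrt{2}}{8}.
So f(n) = \left(-1 + \frac{5 \sqrt{2}}{8}\right)\left(2 + 2 \sqrt{2}\right)^n + \left(-1 - \frac{5 \sqrt{2}}{8}\right)\left(2 - 2 \sqrt{2}\right)^n.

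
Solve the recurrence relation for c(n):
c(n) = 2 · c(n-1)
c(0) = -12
Pure geometric recurrence with ratio 2.
By induction c(n) = c(0) · (2)^n = - 12 \cdot 2^{n}.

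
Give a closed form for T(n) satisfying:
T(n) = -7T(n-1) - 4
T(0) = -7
First-order linear non-homogeneous.
Homogeneous solution: T_h(n) = A·(-7)^n.
Try constant particular solution T_p = K: K = -7K - 4 ⇒ K = - \frac{1}{2}.
General: T(n) = A·(-7)^n - \frac{1}{2}.
Apply T(0) = -7: A - \frac{1}{2} = -7 ⇒ A = - \frac{13}{2}.
So T(n) = - \frac{13 \left(-7\right)^{n}}{2} - \frac{1}{2}.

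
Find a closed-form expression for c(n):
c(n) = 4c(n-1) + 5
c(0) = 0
First-order linear non-homogeneous.
Homogeneous solution: c_h(n) = A·(4)^n.
Try constant particular solution c_p = K: K = 4K + 5 ⇒ K = - \frac{5}{3}.
General: c(n) = A·(4)^n - \frac{5}{3}.
Apply c(0) = 0: A - \frac{5}{3} = 0 ⇒ A = \frac{5}{3}.
So c(n) = \frac{5 \cdot 4^{n}}{3} - \frac{5}{3}.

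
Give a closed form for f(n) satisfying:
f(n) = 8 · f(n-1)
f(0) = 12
Pure geometric recurrence with ratio 8.
By induction f(n) = f(0) · (8)^n = 12 \cdot 8^{n}.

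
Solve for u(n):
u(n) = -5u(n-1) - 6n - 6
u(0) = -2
First-order linear with linear forcing.
Homogeneous solution: u_h(n) = A·(-5)^n.
Try particular u_p(n) = pn + q. Substituting:
  pn + q = -5(p(n-1) + q) - 6n - 6.
Matching the n-coefficient: p = -5p - 6 ⇒ p = -1.
Matching constants: q = 5p - 5q - 6 ⇒ q = - \frac{11}{6}.
General: u(n) = A·(-5)^n - n - \frac{11}{6}.
Apply u(0) = -2: A - \frac{11}{6} = -2 ⇒ A = - \frac{1}{6}.
So u(n) = - \frac{\left(-5\right)^{n}}{6} - n - \frac{11}{6}.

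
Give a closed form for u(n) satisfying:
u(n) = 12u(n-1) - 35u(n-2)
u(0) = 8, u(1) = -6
Characteristic equation: x² - 12x + 35 = 0, which factors as (x - (5))(x - (7)) = 0.
Roots r₁ = 5, r₂ = 7 (distinct).
General solution: u(n) = A·(5)^n + B·(7)^n.
From u(0) = 8: A + B = 8.
From u(1) = -6: 5A + 7B = -6.
Solving: A = 31, B = -23.
So u(n) = 31 \cdot 5^{n} - 23 \cdot 7^{n}.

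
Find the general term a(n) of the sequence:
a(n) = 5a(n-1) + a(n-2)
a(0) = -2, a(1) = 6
Characteristic equation: x² - 5x - 1 = 0.
Discriminant Δ = (5)² + 4·(1) = 29.
Roots r₁,₂ = (5 ± √29)/2, so r₁ = \frac{5}{2} + \frac{\sqrt{29}}{2}, r₂ = \frac{5}{2} - \frac{\sqrt{29}}{2}.
General solution: a(n) = A·r₁^n + B·r₂^n.
From the initial conditions, A + B = -2 and r₁A + r₂B = 6.
Since r₁ - r₂ = √29: A = (6 - (-2)r₂)/√29 = -1 + \frac{11 \sqrt{29}}{29}, and B = -2 - A = - \frac{11 \sqrt{29}}{29} - 1.
So a(n) = \left(-1 + \frac{11 \sqrt{29}}{29}\right)\left(\frac{5}{2} + \frac{\sqrt{29}}{2}\right)^n + \left(- \frac{11 \sqrt{29}}{29} - 1\right)\left(\frac{5}{2} - \frac{\sqrt{29}}{2}\right)^n.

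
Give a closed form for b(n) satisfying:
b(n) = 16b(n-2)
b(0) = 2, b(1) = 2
Characteristic equation: x² - 16 = 0, which factors as (x - (-4))(x - (4)) = 0.
Roots r₁ = -4, r₂ = 4 (distinct).
General solution: b(n) = A·(-4)^n + B·(4)^n.
From b(0) = 2: A + B = 2.
From b(1) = 2: -4A + 4B = 2.
Solving: A = \frac{3}{4}, B = \frac{5}{4}.
So b(n) = \frac{3 \left(-4\right)^{n}}{4} + \frac{5 \cdot 4^{n}}{4}.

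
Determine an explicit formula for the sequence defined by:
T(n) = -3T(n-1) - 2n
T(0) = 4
First-order linear with linear forcing.
Homogeneous solution: T_h(n) = A·(-3)^n.
Try particular T_p(n) = pn + q. Substituting:
  pn + q = -3(p(n-1) + q) - 2n.
Matching the n-coefficient: p = -3p - 2 ⇒ p = - \frac{1}{2}.
Matching constants: q = 3p - 3q ⇒ q = - \frac{3}{8}.
General: T(n) = A·(-3)^n - \frac{n}{2} - \frac{3}{8}.
Apply T(0) = 4: A - \frac{3}{8} = 4 ⇒ A = \frac{35}{8}.
So T(n) = \frac{35 \left(-3\right)^{n}}{8} - \frac{n}{2} - \frac{3}{8}.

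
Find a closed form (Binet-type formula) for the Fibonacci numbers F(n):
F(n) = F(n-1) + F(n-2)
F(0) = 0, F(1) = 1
This is the Fibonacci sequence.
Characteristic equation: x² - x - 1 = 0; roots r₁ = \frac{1}{2} + \frac{\sqrt{5}}{2}, r₂ = \frac{1}{2} - \frac{\sqrt{5}}{2}.
General: F(n) = A·r₁^n + B·r₂^n. Solving with F(0)=0, F(1)=1 gives A = \frac{\sqrt{5}}{5}, B = - \frac{\sqrt{5}}{5}.
So F(n) = \frac{2^{- n} \sqrt{5} \left(- \left(1 - \sqrt{5}\right)^{n} + \left(1 + \sqrt{5}\right)^{n}\right)}{5}.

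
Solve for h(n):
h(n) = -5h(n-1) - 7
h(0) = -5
First-order linear non-homogeneous.
Homogeneous solution: h_h(n) = A·(-5)^n.
Try constant particular solution h_p = K: K = -5K - 7 ⇒ K = - \frac{7}{6}.
General: h(n) = A·(-5)^n - \frac{7}{6}.
Apply h(0) = -5: A - \frac{7}{6} = -5 ⇒ A = - \frac{23}{6}.
So h(n) = - \frac{23 \left(-5\right)^{n}}{6} - \frac{7}{6}.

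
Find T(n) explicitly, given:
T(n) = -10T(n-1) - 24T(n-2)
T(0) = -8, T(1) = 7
Characteristic equation: x² + 10x + 24 = 0, which factors as (x - (-4))(x - (-6)) = 0.
Roots r₁ = -4, r₂ = -6 (distinct).
General solution: T(n) = A·(-4)^n + B·(-6)^n.
From T(0) = -8: A + B = -8.
From T(1) = 7: -4A - 6B = 7.
Solving: A = - \frac{41}{2}, B = \frac{25}{2}.
So T(n) = - \frac{41 \left(-4\right)^{n}}{2} + \frac{25 \left(-6\right)^{n}}{2}.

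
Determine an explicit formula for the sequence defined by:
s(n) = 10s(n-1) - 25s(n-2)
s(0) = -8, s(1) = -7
Characteristic equation: x² - 10x + 25 = 0, which is (x - (5))².
Repeated root r = 5.
General solution: s(n) = (A + Bn)·(5)^n.
From s(0) = -8: A = -8.
From s(1) = -7: (A + B)·(5) = -7 ⇒ B = \frac{33}{5}.
So s(n) = \left(\frac{33 n}{5} - 8\right) \cdot (5)^n.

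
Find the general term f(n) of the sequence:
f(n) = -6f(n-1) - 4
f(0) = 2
First-order linear non-homogeneous.
Homogeneous solution: f_h(n) = A·(-6)^n.
Try constant particular solution f_p = K: K = -6K - 4 ⇒ K = - \frac{4}{7}.
General: f(n) = A·(-6)^n - \frac{4}{7}.
Apply f(0) = 2: A - \frac{4}{7} = 2 ⇒ A = \frac{18}{7}.
So f(n) = \frac{18 \left(-6\right)^{n}}{7} - \frac{4}{7}.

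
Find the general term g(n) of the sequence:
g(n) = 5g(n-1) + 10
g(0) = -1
First-order linear non-homogeneous.
Homogeneous solution: g_h(n) = A·(5)^n.
Try constant particular solution g_p = K: K = 5K + 10 ⇒ K = - \frac{5}{2}.
General: g(n) = A·(5)^n - \frac{5}{2}.
Apply g(0) = -1: A - \frac{5}{2} = -1 ⇒ A = \frac{3}{2}.
So g(n) = \frac{3 \cdot 5^{n}}{2} - \frac{5}{2}.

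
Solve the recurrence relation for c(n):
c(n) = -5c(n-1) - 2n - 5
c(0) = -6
First-order linear with linear forcing.
Homogeneous solution: c_h(n) = A·(-5)^n.
Try particular c_p(n) = pn + q. Substituting:
  pn + q = -5(p(n-1) + q) - 2n - 5.
Matching the n-coefficient: p = -5p - 2 ⇒ p = - \frac{1}{3}.
Matching constants: q = 5p - 5q - 5 ⇒ q = - \frac{10}{9}.
General: c(n) = A·(-5)^n - \frac{n}{3} - \frac{10}{9}.
Apply c(0) = -6: A - \frac{10}{9} = -6 ⇒ A = - \frac{44}{9}.
So c(n) = - \frac{44 \left(-5\right)^{n}}{9} - \frac{n}{3} - \frac{10}{9}.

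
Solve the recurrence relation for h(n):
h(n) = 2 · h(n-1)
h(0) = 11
Pure geometric recurrence with ratio 2.
By induction h(n) = h(0) · (2)^n = 11 \cdot 2^{n}.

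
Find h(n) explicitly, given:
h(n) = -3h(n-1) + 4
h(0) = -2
First-order linear non-homogeneous.
Homogeneous solution: h_h(n) = A·(-3)^n.
Try constant particular solution h_p = K: K = -3K + 4 ⇒ K = 1.
General: h(n) = A·(-3)^n + 1.
Apply h(0) = -2: A + 1 = -2 ⇒ A = -3.
So h(n) = 1 - 3 \left(-3\right)^{n}.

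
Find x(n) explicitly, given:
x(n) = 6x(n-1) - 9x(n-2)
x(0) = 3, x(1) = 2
Characteristic equation: x² - 6x + 9 = 0, which is (x - (3))².
Repeated root r = 3.
General solution: x(n) = (A + Bn)·(3)^n.
From x(0) = 3: A = 3.
From x(1) = 2: (A + B)·(3) = 2 ⇒ B = - \frac{7}{3}.
So x(n) = \left(3 - \frac{7 n}{3}\right) \cdot (3)^n.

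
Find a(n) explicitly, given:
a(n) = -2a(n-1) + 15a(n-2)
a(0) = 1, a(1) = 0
Characteristic equation: x² + 2x - 15 = 0, which factors as (x - (3))(x - (-5)) = 0.
Roots r₁ = 3, r₂ = -5 (distinct).
General solution: a(n) = A·(3)^n + B·(-5)^n.
From a(0) = 1: A + B = 1.
From a(1) = 0: 3A - 5B = 0.
Solving: A = \frac{5}{8}, B = \frac{3}{8}.
So a(n) = \frac{3 \left(-5\right)^{n}}{8} + \frac{5 \cdot 3^{n}}{8}.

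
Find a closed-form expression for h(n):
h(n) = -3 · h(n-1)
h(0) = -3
Pure geometric recurrence with ratio -3.
By induction h(n) = h(0) · (-3)^n = - 3 \left(-3\right)^{n}.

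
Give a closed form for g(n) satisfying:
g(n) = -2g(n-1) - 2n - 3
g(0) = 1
First-order linear with linear forcing.
Homogeneous solution: g_h(n) = A·(-2)^n.
Try particular g_p(n) = pn + q. Substituting:
  pn + q = -2(p(n-1) + q) - 2n - 3.
Matching the n-coefficient: p = -2p - 2 ⇒ p = - \frac{2}{3}.
Matching constants: q = 2p - 2q - 3 ⇒ q = - \frac{13}{9}.
General: g(n) = A·(-2)^n - \frac{2 n}{3} - \frac{13}{9}.
Apply g(0) = 1: A - \frac{13}{9} = 1 ⇒ A = \frac{22}{9}.
So g(n) = \frac{22 \left(-2\right)^{n}}{9} - \frac{2 n}{3} - \frac{13}{9}.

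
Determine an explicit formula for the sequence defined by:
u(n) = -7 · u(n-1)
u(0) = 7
Pure geometric recurrence with ratio -7.
By induction u(n) = u(0) · (-7)^n = 7 \left(-7\right)^{n}.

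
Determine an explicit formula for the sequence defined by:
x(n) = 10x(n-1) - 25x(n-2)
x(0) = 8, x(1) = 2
Characteristic equation: x² - 10x + 25 = 0, which is (x - (5))².
Repeated root r = 5.
General solution: x(n) = (A + Bn)·(5)^n.
From x(0) = 8: A = 8.
From x(1) = 2: (A + B)·(5) = 2 ⇒ B = - \frac{38}{5}.
So x(n) = \left(8 - \frac{38 n}{5}\right) \cdot (5)^n.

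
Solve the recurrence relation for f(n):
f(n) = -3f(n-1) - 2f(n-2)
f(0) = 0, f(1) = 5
Characteristic equation: x² + 3x + 2 = 0, which factors as (x - (-2))(x - (-1)) = 0.
Roots r₁ = -2, r₂ = -1 (distinct).
General solution: f(n) = A·(-2)^n + B·(-1)^n.
From f(0) = 0: A + B = 0.
From f(1) = 5: -2A - B = 5.
Solving: A = -5, B = 5.
So f(n) = 5 \left(-1\right)^{n} - 5 \left(-2\right)^{n}.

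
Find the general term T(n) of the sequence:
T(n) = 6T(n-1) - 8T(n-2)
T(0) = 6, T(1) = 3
Characteristic equation: x² - 6x + 8 = 0, which factors as (x - (2))(x - (4)) = 0.
Roots r₁ = 2, r₂ = 4 (distinct).
General solution: T(n) = A·(2)^n + B·(4)^n.
From T(0) = 6: A + B = 6.
From T(1) = 3: 2A + 4B = 3.
Solving: A = \frac{21}{2}, B = - \frac{9}{2}.
So T(n) = \frac{21 \cdot 2^{n}}{2} - \frac{9 \cdot 4^{n}}{2}.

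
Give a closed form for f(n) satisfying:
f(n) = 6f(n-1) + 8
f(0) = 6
First-order linear non-homogeneous.
Homogeneous solution: f_h(n) = A·(6)^n.
Try constant particular solution f_p = K: K = 6K + 8 ⇒ K = - \frac{8}{5}.
General: f(n) = A·(6)^n - \frac{8}{5}.
Apply f(0) = 6: A - \frac{8}{5} = 6 ⇒ A = \frac{38}{5}.
So f(n) = \frac{38 \cdot 6^{n}}{5} - \frac{8}{5}.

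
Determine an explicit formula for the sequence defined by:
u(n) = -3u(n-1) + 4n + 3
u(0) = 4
First-order linear with linear forcing.
Homogeneous solution: u_h(n) = A·(-3)^n.
Try particular u_p(n) = pn + q. Substituting:
  pn + q = -3(p(n-1) + q) + 4n + 3.
Matching the n-coefficient: p = -3p + 4 ⇒ p = 1.
Matching constants: q = 3p - 3q + 3 ⇒ q = \frac{3}{2}.
General: u(n) = A·(-3)^n + n + \frac{3}{2}.
Apply u(0) = 4: A + \frac{3}{2} = 4 ⇒ A = \frac{5}{2}.
So u(n) = \frac{5 \left(-3\right)^{n}}{2} + n + \frac{3}{2}.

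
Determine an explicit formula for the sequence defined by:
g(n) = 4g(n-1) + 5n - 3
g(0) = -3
First-order linear with linear forcing.
Homogeneous solution: g_h(n) = A·(4)^n.
Try particular g_p(n) = pn + q. Substituting:
  pn + q = 4(p(n-1) + q) + 5n - 3.
Matching the n-coefficient: p = 4p + 5 ⇒ p = - \frac{5}{3}.
Matching constants: q = -4p + 4q - 3 ⇒ q = - \frac{11}{9}.
General: g(n) = A·(4)^n - \frac{5 n}{3} - \frac{11}{9}.
Apply g(0) = -3: A - \frac{11}{9} = -3 ⇒ A = - \frac{16}{9}.
So g(n) = - \frac{16 \cdot 4^{n}}{9} - \frac{5 n}{3} - \frac{11}{9}.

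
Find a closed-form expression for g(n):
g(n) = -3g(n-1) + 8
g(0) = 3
First-order linear non-homogeneous.
Homogeneous solution: g_h(n) = A·(-3)^n.
Try constant particular solution g_p = K: K = -3K + 8 ⇒ K = 2.
General: g(n) = A·(-3)^n + 2.
Apply g(0) = 3: A + 2 = 3 ⇒ A = 1.
So g(n) = \left(-3\right)^{n} + 2.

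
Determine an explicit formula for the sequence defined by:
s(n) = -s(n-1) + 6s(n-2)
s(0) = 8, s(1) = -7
Characteristic equation: x² + x - 6 = 0, which factors as (x - (-3))(x - (2)) = 0.
Roots r₁ = -3, r₂ = 2 (distinct).
General solution: s(n) = A·(-3)^n + B·(2)^n.
From s(0) = 8: A + B = 8.
From s(1) = -7: -3A + 2B = -7.
Solving: A = \frac{23}{5}, B = \frac{17}{5}.
So s(n) = \frac{23 \left(-3\right)^{n}}{5} + \frac{17 \cdot 2^{n}}{5}.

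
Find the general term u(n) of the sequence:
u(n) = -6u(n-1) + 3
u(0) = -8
First-order linear non-homogeneous.
Homogeneous solution: u_h(n) = A·(-6)^n.
Try constant particular solution u_p = K: K = -6K + 3 ⇒ K = \frac{3}{7}.
General: u(n) = A·(-6)^n + \frac{3}{7}.
Apply u(0) = -8: A + \frac{3}{7} = -8 ⇒ A = - \frac{59}{7}.
So u(n) = \frac{3}{7} - \frac{59 \left(-6\right)^{n}}{7}.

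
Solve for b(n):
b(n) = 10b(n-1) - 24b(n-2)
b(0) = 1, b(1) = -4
Characteristic equation: x² - 10x + 24 = 0, which factors as (x - (4))(x - (6)) = 0.
Roots r₁ = 4, r₂ = 6 (distinct).
General solution: b(n) = A·(4)^n + B·(6)^n.
From b(0) = 1: A + B = 1.
From b(1) = -4: 4A + 6B = -4.
Solving: A = 5, B = -4.
So b(n) = 5 \cdot 4^{n} - 4 \cdot 6^{n}.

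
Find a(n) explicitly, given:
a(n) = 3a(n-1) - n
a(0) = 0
First-order linear with linear forcing.
Homogeneous solution: a_h(n) = A·(3)^n.
Try particular a_p(n) = pn + q. Substituting:
  pn + q = 3(p(n-1) + q) - n.
Matching the n-coefficient: p = 3p - 1 ⇒ p = \frac{1}{2}.
Matching constants: q = -3p + 3q ⇒ q = \frac{3}{4}.
General: a(n) = A·(3)^n + \frac{n}{2} + \frac{3}{4}.
Apply a(0) = 0: A + \frac{3}{4} = 0 ⇒ A = - \frac{3}{4}.
So a(n) = - \frac{3 \cdot 3^{n}}{4} + \frac{n}{2} + \frac{3}{4}.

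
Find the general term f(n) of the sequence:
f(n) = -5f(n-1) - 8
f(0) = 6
First-order linear non-homogeneous.
Homogeneous solution: f_h(n) = A·(-5)^n.
Try constant particular solution f_p = K: K = -5K - 8 ⇒ K = - \frac{4}{3}.
General: f(n) = A·(-5)^n - \frac{4}{3}.
Apply f(0) = 6: A - \frac{4}{3} = 6 ⇒ A = \frac{22}{3}.
So f(n) = \frac{22 \left(-5\right)^{n}}{3} - \frac{4}{3}.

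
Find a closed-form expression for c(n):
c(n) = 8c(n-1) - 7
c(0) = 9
First-order linear non-homogeneous.
Homogeneous solution: c_h(n) = A·(8)^n.
Try constant particular solution c_p = K: K = 8K - 7 ⇒ K = 1.
General: c(n) = A·(8)^n + 1.
Apply c(0) = 9: A + 1 = 9 ⇒ A = 8.
So c(n) = 8 \cdot 8^{n} + 1.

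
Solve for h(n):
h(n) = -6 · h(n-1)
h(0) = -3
Pure geometric recurrence with ratio -6.
By induction h(n) = h(0) · (-6)^n = - 3 \left(-6\right)^{n}.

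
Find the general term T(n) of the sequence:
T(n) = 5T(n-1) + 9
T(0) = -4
First-order linear non-homogeneous.
Homogeneous solution: T_h(n) = A·(5)^n.
Try constant particular solution T_p = K: K = 5K + 9 ⇒ K = - \frac{9}{4}.
General: T(n) = A·(5)^n - \frac{9}{4}.
Apply T(0) = -4: A - \frac{9}{4} = -4 ⇒ A = - \frac{7}{4}.
So T(n) = - \frac{7 \cdot 5^{n}}{4} - \frac{9}{4}.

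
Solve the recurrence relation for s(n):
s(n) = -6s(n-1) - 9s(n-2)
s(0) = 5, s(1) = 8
Characteristic equation: x² + 6x + 9 = 0, which is (x - (-3))².
Repeated root r = -3.
General solution: s(n) = (A + Bn)·(-3)^n.
From s(0) = 5: A = 5.
From s(1) = 8: (A + B)·(-3) = 8 ⇒ B = - \frac{23}{3}.
So s(n) = \left(5 - \frac{23 n}{3}\right) \cdot (-3)^n.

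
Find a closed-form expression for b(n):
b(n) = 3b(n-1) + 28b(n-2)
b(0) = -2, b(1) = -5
Characteristic equation: x² - 3x - 28 = 0, which factors as (x - (-4))(x - (7)) = 0.
Roots r₁ = -4, r₂ = 7 (distinct).
General solution: b(n) = A·(-4)^n + B·(7)^n.
From b(0) = -2: A + B = -2.
From b(1) = -5: -4A + 7B = -5.
Solving: A = - \frac{9}{11}, B = - \frac{13}{11}.
So b(n) = - \frac{9 \left(-4\right)^{n}}{11} - \frac{13 \cdot 7^{n}}{11}.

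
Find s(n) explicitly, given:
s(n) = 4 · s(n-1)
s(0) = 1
Pure geometric recurrence with ratio 4.
By induction s(n) = s(0) · (4)^n = 4^{n}.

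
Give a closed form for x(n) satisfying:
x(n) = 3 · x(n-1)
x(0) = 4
Pure geometric recurrence with ratio 3.
By induction x(n) = x(0) · (3)^n = 4 \cdot 3^{n}.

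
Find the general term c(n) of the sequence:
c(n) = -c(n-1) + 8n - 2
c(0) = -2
First-order linear with linear forcing.
Homogeneous solution: c_h(n) = A·(-1)^n.
Try particular c_p(n) = pn + q. Substituting:
  pn + q = -(p(n-1) + q) + 8n - 2.
Matching the n-coefficient: p = -p + 8 ⇒ p = 4.
Matching constants: q = p - q - 2 ⇒ q = 1.
General: c(n) = A·(-1)^n + 4 n + 1.
Apply c(0) = -2: A + 1 = -2 ⇒ A = -3.
So c(n) = - 3 \left(-1\right)^{n} + 4 n + 1.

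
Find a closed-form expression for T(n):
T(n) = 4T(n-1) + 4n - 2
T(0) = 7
First-order linear with linear forcing.
Homogeneous solution: T_h(n) = A·(4)^n.
Try particular T_p(n) = pn + q. Substituting:
  pn + q = 4(p(n-1) + q) + 4n - 2.
Matching the n-coefficient: p = 4p + 4 ⇒ p = - \frac{4}{3}.
Matching constants: q = -4p + 4q - 2 ⇒ q = - \frac{10}{9}.
General: T(n) = A·(4)^n - \frac{4 n}{3} - \frac{10}{9}.
Apply T(0) = 7: A - \frac{10}{9} = 7 ⇒ A = \frac{73}{9}.
So T(n) = \frac{73 \cdot 4^{n}}{9} - \frac{4 n}{3} - \frac{10}{9}.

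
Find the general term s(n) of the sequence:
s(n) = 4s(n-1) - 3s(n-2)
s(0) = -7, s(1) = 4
Characteristic equation: x² - 4x + 3 = 0, which factors as (x - (1))(x - (3)) = 0.
Roots r₁ = 1, r₂ = 3 (distinct).
General solution: s(n) = A·(1)^n + B·(3)^n.
From s(0) = -7: A + B = -7.
From s(1) = 4: A + 3B = 4.
Solving: A = - \frac{25}{2}, B = \frac{11}{2}.
So s(n) = \frac{11 \cdot 3^{n}}{2} - \frac{25}{2}.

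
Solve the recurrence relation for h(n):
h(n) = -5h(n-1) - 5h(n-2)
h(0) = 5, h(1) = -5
Characteristic equation: x² + 5x + 5 = 0.
Discriminant Δ = (-5)² + 4·(-5) = 5.
Roots r₁,₂ = (-5 ± √5)/2, so r₁ = - \frac{5}{2} + \frac{\sqrt{5}}{2}, r₂ = - \frac{5}{2} - \frac{\sqrt{5}}{2}.
General solution: h(n) = A·r₁^n + B·r₂^n.
From the initial conditions, A + B = 5 and r₁A + r₂B = -5.
Since r₁ - r₂ = √5: A = (-5 - (5)r₂)/√5 = \frac{5}{2} + \frac{3 \sqrt{5}}{2}, and B = 5 - A = \frac{5}{2} - \frac{3 \sqrt{5}}{2}.
So h(n) = \left(\frac{5}{2} + \frac{3 \sqrt{5}}{2}\right)\left(- \frac{5}{2} + \frac{\sqrt{5}}{2}\right)^n + \left(\frac{5}{2} - \frac{3 \sqrt{5}}{2}\right)\left(- \frac{5}{2} - \frac{\sqrt{5}}{2}\right)^n.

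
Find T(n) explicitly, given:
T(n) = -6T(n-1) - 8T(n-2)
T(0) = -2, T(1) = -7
Characteristic equation: x² + 6x + 8 = 0, which factors as (x - (-4))(x - (-2)) = 0.
Roots r₁ = -4, r₂ = -2 (distinct).
General solution: T(n) = A·(-4)^n + B·(-2)^n.
From T(0) = -2: A + B = -2.
From T(1) = -7: -4A - 2B = -7.
Solving: A = \frac{11}{2}, B = - \frac{15}{2}.
So T(n) = - \frac{15 \left(-2\right)^{n}}{2} + \frac{11 \left(-4\right)^{n}}{2}.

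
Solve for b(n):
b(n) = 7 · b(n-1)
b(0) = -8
Pure geometric recurrence with ratio 7.
By induction b(n) = b(0) · (7)^n = - 8 \cdot 7^{n}.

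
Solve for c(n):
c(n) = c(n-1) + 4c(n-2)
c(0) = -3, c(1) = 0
Characteristic equation: x² - x - 4 = 0.
Discriminant Δ = (1)² + 4·(4) = 17.
Roots r₁,₂ = (1 ± √17)/2, so r₁ = \frac{1}{2} + \frac{\sqrt{17}}{2}, r₂ = \frac{1}{2} - \frac{\sqrt{17}}{2}.
General solution: c(n) = A·r₁^n + B·r₂^n.
From the initial conditions, A + B = -3 and r₁A + r₂B = 0.
Since r₁ - r₂ = √17: A = (0 - (-3)r₂)/√17 = - \frac{3}{2} + \frac{3 \sqrt{17}}{34}, and B = -3 - A = - \frac{3}{2} - \frac{3 \sqrt{17}}{34}.
So c(n) = \left(- \frac{3}{2} + \frac{3 \sqrt{17}}{34}\right)\left(\frac{1}{2} + \frac{\sqrt{17}}{2}\right)^n + \left(- \frac{3}{2} - \frac{3 \sqrt{17}}{34}\right)\left(\frac{1}{2} - \frac{\sqrt{17}}{2}\right)^n.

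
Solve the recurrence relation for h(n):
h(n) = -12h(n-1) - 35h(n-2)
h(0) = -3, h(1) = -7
Characteristic equation: x² + 12x + 35 = 0, which factors as (x - (-5))(x - (-7)) = 0.
Roots r₁ = -5, r₂ = -7 (distinct).
General solution: h(n) = A·(-5)^n + B·(-7)^n.
From h(0) = -3: A + B = -3.
From h(1) = -7: -5A - 7B = -7.
Solving: A = -14, B = 11.
So h(n) = - 14 \left(-5\right)^{n} + 11 \left(-7\right)^{n}.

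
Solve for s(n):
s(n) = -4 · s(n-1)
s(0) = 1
Pure geometric recurrence with ratio -4.
By induction s(n) = s(0) · (-4)^n = \left(-4\right)^{n}.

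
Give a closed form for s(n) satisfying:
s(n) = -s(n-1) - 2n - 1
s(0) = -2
First-order linear with linear forcing.
Homogeneous solution: s_h(n) = A·(-1)^n.
Try particular s_p(n) = pn + q. Substituting:
  pn + q = -(p(n-1) + q) - 2n - 1.
Matching the n-coefficient: p = -p - 2 ⇒ p = -1.
Matching constants: q = p - q - 1 ⇒ q = -1.
General: s(n) = A·(-1)^n - n - 1.
Apply s(0) = -2: A - 1 = -2 ⇒ A = -1.
So s(n) = - \left(-1\right)^{n} - n - 1.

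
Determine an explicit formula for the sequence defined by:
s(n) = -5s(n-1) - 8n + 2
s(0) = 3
First-order linear with linear forcing.
Homogeneous solution: s_h(n) = A·(-5)^n.
Try particular s_p(n) = pn + q. Substituting:
  pn + q = -5(p(n-1) + q) - 8n + 2.
Matching the n-coefficient: p = -5p - 8 ⇒ p = - \frac{4}{3}.
Matching constants: q = 5p - 5q + 2 ⇒ q = - \frac{7}{9}.
General: s(n) = A·(-5)^n - \frac{4 n}{3} - \frac{7}{9}.
Apply s(0) = 3: A - \frac{7}{9} = 3 ⇒ A = \frac{34}{9}.
So s(n) = \frac{34 \left(-5\right)^{n}}{9} - \frac{4 n}{3} - \frac{7}{9}.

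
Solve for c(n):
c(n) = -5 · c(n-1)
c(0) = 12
Pure geometric recurrence with ratio -5.
By induction c(n) = c(0) · (-5)^n = 12 \left(-5\right)^{n}.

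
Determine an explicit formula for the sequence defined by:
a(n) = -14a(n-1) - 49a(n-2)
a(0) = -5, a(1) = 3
Characteristic equation: x² + 14x + 49 = 0, which is (x - (-7))².
Repeated root r = -7.
General solution: a(n) = (A + Bn)·(-7)^n.
From a(0) = -5: A = -5.
From a(1) = 3: (A + B)·(-7) = 3 ⇒ B = \frac{32}{7}.
So a(n) = \left(\frac{32 n}{7} - 5\right) \cdot (-7)^n.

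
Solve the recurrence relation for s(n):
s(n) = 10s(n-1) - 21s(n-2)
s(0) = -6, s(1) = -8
Characteristic equation: x² - 10x + 21 = 0, which factors as (x - (7))(x - (3)) = 0.
Roots r₁ = 7, r₂ = 3 (distinct).
General solution: s(n) = A·(7)^n + B·(3)^n.
From s(0) = -6: A + B = -6.
From s(1) = -8: 7A + 3B = -8.
Solving: A = \frac{5}{2}, B = - \frac{17}{2}.
So s(n) = - \frac{17 \cdot 3^{n}}{2} + \frac{5 \cdot 7^{n}}{2}.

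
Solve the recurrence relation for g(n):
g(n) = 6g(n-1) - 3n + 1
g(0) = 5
First-order linear with linear forcing.
Homogeneous solution: g_h(n) = A·(6)^n.
Try particular g_p(n) = pn + q. Substituting:
  pn + q = 6(p(n-1) + q) - 3n + 1.
Matching the n-coefficient: p = 6p - 3 ⇒ p = \frac{3}{5}.
Matching constants: q = -6p + 6q + 1 ⇒ q = \frac{13}{25}.
General: g(n) = A·(6)^n + \frac{3 n}{5} + \frac{13}{25}.
Apply g(0) = 5: A + \frac{13}{25} = 5 ⇒ A = \frac{112}{25}.
So g(n) = \frac{112 \cdot 6^{n}}{25} + \frac{3 n}{5} + \frac{13}{25}.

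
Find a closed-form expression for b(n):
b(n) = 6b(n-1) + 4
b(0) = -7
First-order linear non-homogeneous.
Homogeneous solution: b_h(n) = A·(6)^n.
Try constant particular solution b_p = K: K = 6K + 4 ⇒ K = - \frac{4}{5}.
General: b(n) = A·(6)^n - \frac{4}{5}.
Apply b(0) = -7: A - \frac{4}{5} = -7 ⇒ A = - \frac{31}{5}.
So b(n) = - \frac{31 \cdot 6^{n}}{5} - \frac{4}{5}.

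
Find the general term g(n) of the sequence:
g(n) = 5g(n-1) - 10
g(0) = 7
First-order linear non-homogeneous.
Homogeneous solution: g_h(n) = A·(5)^n.
Try constant particular solution g_p = K: K = 5K - 10 ⇒ K = \frac{5}{2}.
General: g(n) = A·(5)^n + \frac{5}{2}.
Apply g(0) = 7: A + \frac{5}{2} = 7 ⇒ A = \frac{9}{2}.
So g(n) = \frac{9 \cdot 5^{n}}{2} + \frac{5}{2}.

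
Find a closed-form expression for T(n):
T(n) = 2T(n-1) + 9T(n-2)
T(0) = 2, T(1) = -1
Characteristic equation: x² - 2x - 9 = 0.
Discriminant Δ = (2)² + 4·(9) = 40.
Roots r₁,₂ = (2 ± √40)/2, so r₁ = 1 + \sqrt{10}, r₂ = 1 - \sqrt{10}.
General solution: T(n) = A·r₁^n + B·r₂^n.
From the initial conditions, A + B = 2 and r₁A + r₂B = -1.
Since r₁ - r₂ = √40: A = (-1 - (2)r₂)/√40 = 1 - \frac{3 \sqrt{10}}{20}, and B = 2 - A = \frac{3 \sqrt{10}}{20} + 1.
So T(n) = \left(1 - \frac{3 \sqrt{10}}{20}\right)\left(1 + \sqrt{10}\right)^n + \left(\frac{3 \sqrt{10}}{20} + 1\right)\left(1 - \sqrt{10}\right)^n.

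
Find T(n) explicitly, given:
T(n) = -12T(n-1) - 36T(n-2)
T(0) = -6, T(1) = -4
Characteristic equation: x² + 12x + 36 = 0, which is (x - (-6))².
Repeated root r = -6.
General solution: T(n) = (A + Bn)·(-6)^n.
From T(0) = -6: A = -6.
From T(1) = -4: (A + B)·(-6) = -4 ⇒ B = \frac{20}{3}.
So T(n) = \left(\frac{20 n}{3} - 6\right) \cdot (-6)^n.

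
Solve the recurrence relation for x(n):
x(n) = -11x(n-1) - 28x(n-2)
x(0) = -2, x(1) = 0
Characteristic equation: x² + 11x + 28 = 0, which factors as (x - (-7))(x - (-4)) = 0.
Roots r₁ = -7, r₂ = -4 (distinct).
General solution: x(n) = A·(-7)^n + B·(-4)^n.
From x(0) = -2: A + B = -2.
From x(1) = 0: -7A - 4B = 0.
Solving: A = \frac{8}{3}, B = - \frac{14}{3}.
So x(n) = - \frac{14 \left(-4\right)^{n}}{3} + \frac{8 \left(-7\right)^{n}}{3}.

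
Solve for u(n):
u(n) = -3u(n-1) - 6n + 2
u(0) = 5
First-order linear with linear forcing.
Homogeneous solution: u_h(n) = A·(-3)^n.
Try particular u_p(n) = pn + q. Substituting:
  pn + q = -3(p(n-1) + q) - 6n + 2.
Matching the n-coefficient: p = -3p - 6 ⇒ p = - \frac{3}{2}.
Matching constants: q = 3p - 3q + 2 ⇒ q = - \frac{5}{8}.
General: u(n) = A·(-3)^n - \frac{3 n}{2} - \frac{5}{8}.
Apply u(0) = 5: A - \frac{5}{8} = 5 ⇒ A = \frac{45}{8}.
So u(n) = \frac{45 \left(-3\right)^{n}}{8} - \frac{3 n}{2} - \frac{5}{8}.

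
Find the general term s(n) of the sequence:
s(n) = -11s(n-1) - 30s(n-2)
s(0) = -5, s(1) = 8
Characteristic equation: x² + 11x + 30 = 0, which factors as (x - (-6))(x - (-5)) = 0.
Roots r₁ = -6, r₂ = -5 (distinct).
General solution: s(n) = A·(-6)^n + B·(-5)^n.
From s(0) = -5: A + B = -5.
From s(1) = 8: -6A - 5B = 8.
Solving: A = 17, B = -22.
So s(n) = - 22 \left(-5\right)^{n} + 17 \left(-6\right)^{n}.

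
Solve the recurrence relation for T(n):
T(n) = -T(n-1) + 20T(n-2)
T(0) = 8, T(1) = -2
Characteristic equation: x² + x - 20 = 0, which factors as (x - (4))(x - (-5)) = 0.
Roots r₁ = 4, r₂ = -5 (distinct).
General solution: T(n) = A·(4)^n + B·(-5)^n.
From T(0) = 8: A + B = 8.
From T(1) = -2: 4A - 5B = -2.
Solving: A = \frac{38}{9}, B = \frac{34}{9}.
So T(n) = \frac{34 \left(-5\right)^{n}}{9} + \frac{38 \cdot 4^{n}}{9}.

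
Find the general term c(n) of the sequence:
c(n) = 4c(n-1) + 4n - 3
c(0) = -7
First-order linear with linear forcing.
Homogeneous solution: c_h(n) = A·(4)^n.
Try particular c_p(n) = pn + q. Substituting:
  pn + q = 4(p(n-1) + q) + 4n - 3.
Matching the n-coefficient: p = 4p + 4 ⇒ p = - \frac{4}{3}.
Matching constants: q = -4p + 4q - 3 ⇒ q = - \frac{7}{9}.
General: c(n) = A·(4)^n - \frac{4 n}{3} - \frac{7}{9}.
Apply c(0) = -7: A - \frac{7}{9} = -7 ⇒ A = - \frac{56}{9}.
So c(n) = - \frac{56 \cdot 4^{n}}{9} - \frac{4 n}{3} - \frac{7}{9}.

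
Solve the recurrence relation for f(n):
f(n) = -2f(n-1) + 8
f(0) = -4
First-order linear non-homogeneous.
Homogeneous solution: f_h(n) = A·(-2)^n.
Try constant particular solution f_p = K: K = -2K + 8 ⇒ K = \frac{8}{3}.
General: f(n) = A·(-2)^n + \frac{8}{3}.
Apply f(0) = -4: A + \frac{8}{3} = -4 ⇒ A = - \frac{20}{3}.
So f(n) = \frac{8}{3} - \frac{20 \left(-2\right)^{n}}{3}.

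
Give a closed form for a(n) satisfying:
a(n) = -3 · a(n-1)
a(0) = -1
Pure geometric recurrence with ratio -3.
By induction a(n) = a(0) · (-3)^n = - \left(-3\right)^{n}.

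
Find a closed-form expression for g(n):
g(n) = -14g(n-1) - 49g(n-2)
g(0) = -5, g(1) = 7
Characteristic equation: x² + 14x + 49 = 0, which is (x - (-7))².
Repeated root r = -7.
General solution: g(n) = (A + Bn)·(-7)^n.
From g(0) = -5: A = -5.
From g(1) = 7: (A + B)·(-7) = 7 ⇒ B = 4.
So g(n) = \left(4 n - 5\right) \cdot (-7)^n.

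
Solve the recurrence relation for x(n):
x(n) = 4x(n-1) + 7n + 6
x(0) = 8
First-order linear with linear forcing.
Homogeneous solution: x_h(n) = A·(4)^n.
Try particular x_p(n) = pn + q. Substituting:
  pn + q = 4(p(n-1) + q) + 7n + 6.
Matching the n-coefficient: p = 4p + 7 ⇒ p = - \frac{7}{3}.
Matching constants: q = -4p + 4q + 6 ⇒ q = - \frac{46}{9}.
General: x(n) = A·(4)^n - \frac{7 n}{3} - \frac{46}{9}.
Apply x(0) = 8: A - \frac{46}{9} = 8 ⇒ A = \frac{118}{9}.
So x(n) = \frac{118 \cdot 4^{n}}{9} - \frac{7 n}{3} - \frac{46}{9}.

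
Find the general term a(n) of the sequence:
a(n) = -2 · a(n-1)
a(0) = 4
Pure geometric recurrence with ratio -2.
By induction a(n) = a(0) · (-2)^n = 4 \left(-2\right)^{n}.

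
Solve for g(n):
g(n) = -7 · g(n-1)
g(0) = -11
Pure geometric recurrence with ratio -7.
By induction g(n) = g(0) · (-7)^n = - 11 \left(-7\right)^{n}.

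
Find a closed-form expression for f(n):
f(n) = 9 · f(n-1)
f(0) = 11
Pure geometric recurrence with ratio 9.
By induction f(n) = f(0) · (9)^n = 11 \cdot 9^{n}.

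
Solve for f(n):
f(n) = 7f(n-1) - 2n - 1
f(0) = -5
First-order linear with linear forcing.
Homogeneous solution: f_h(n) = A·(7)^n.
Try particular f_p(n) = pn + q. Substituting:
  pn + q = 7(p(n-1) + q) - 2n - 1.
Matching the n-coefficient: p = 7p - 2 ⇒ p = \frac{1}{3}.
Matching constants: q = -7p + 7q - 1 ⇒ q = \frac{5}{9}.
General: f(n) = A·(7)^n + \frac{n}{3} + \frac{5}{9}.
Apply f(0) = -5: A + \frac{5}{9} = -5 ⇒ A = - \frac{50}{9}.
So f(n) = - \frac{50 \cdot 7^{n}}{9} + \frac{n}{3} + \frac{5}{9}.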